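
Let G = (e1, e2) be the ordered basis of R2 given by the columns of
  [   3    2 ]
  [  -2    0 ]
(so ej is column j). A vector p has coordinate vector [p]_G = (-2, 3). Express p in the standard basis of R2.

By definition p = -2e1 + 3e2.
Summing componentwise gives (0, 4).

(0, 4)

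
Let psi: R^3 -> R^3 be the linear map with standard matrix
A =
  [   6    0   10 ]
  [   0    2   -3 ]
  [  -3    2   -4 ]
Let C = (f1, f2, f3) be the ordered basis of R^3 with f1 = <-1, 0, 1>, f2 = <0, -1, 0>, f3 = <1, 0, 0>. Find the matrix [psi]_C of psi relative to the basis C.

Let P have columns f1, ..., f3. Then [psi]_C = P^(-1) A P.
Here det P = 1, so P^(-1) is integer; computing A P first and then P^(-1)(A P) gives [[-1, -2, -3], [3, 2, 0], [3, -2, 3]].

[[-1, -2, -3], [3, 2, 0], [3, -2, 3]]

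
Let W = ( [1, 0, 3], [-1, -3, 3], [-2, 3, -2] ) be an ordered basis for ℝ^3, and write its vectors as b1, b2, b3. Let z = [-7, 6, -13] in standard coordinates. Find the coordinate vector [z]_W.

[-3, 0, 2]

Write z = c_1 b1 + ... + c_3 b3 and solve for the c_i.
Solving this 3x3 system gives c = (-3, 0, 2).
Check: -3b1 + 0·b2 + 2b3 = [-7, 6, -13].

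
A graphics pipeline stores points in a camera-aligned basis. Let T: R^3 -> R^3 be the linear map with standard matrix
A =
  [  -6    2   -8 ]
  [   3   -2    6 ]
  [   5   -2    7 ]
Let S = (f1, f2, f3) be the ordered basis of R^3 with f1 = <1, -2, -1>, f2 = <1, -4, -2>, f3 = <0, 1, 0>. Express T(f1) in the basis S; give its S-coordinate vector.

Column 1 of [T]_S is the S-coordinate vector of T(f1).
In standard coordinates T(f1) = A f1 = <-2, 1, 2>.
Converting to S: <-2, 1, 2> = -2f1 + 0·f2 - 3f3, so the coordinate vector is <-2, 0, -3>.

<-2, 0, -3>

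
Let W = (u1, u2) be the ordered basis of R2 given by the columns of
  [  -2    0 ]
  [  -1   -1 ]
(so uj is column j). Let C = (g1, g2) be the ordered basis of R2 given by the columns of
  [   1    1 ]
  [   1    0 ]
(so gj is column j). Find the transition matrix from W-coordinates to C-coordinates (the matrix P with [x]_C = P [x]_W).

Take x = uj: its W-coordinates are the j-th standard unit vector, so P e_j — column j of P — equals [uj]_C.
u1 = -g1 - g2, giving column 1 = [-1, -1]; repeating for each j gives P = [[-1, -1], [-1, 1]].

[[-1, -1], [-1, 1]]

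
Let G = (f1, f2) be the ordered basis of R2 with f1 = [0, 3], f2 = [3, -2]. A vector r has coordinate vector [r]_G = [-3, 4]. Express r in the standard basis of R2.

[12, -17]

r = M [r]_G, where M has columns f1, f2.
Carrying out the matrix-vector product, r = [12, -17].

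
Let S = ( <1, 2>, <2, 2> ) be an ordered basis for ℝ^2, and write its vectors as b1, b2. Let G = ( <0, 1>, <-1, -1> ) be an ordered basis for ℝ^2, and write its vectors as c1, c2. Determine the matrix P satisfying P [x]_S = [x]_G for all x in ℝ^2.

[[1, 0], [-1, -2]]

Take x = bj: its S-coordinates are the j-th standard unit vector, so P e_j — column j of P — equals [bj]_G.
b1 = c1 - c2, giving column 1 = <1, -1>; repeating for each j gives P = [[1, 0], [-1, -2]].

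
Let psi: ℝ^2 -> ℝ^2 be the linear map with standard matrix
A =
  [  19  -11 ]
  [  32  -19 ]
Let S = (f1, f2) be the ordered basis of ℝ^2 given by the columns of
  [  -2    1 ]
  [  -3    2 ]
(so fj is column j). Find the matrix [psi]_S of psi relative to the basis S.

The j-th column of [psi]_S is [psi(fj)]_S.
psi(f1) = A f1 = <-5, -7> = 3f1 + f2, so column 1 is <3, 1>.
Repeating for f2 and assembling the columns gives [[3, 0], [1, -3]].

[[3, 0], [1, -3]]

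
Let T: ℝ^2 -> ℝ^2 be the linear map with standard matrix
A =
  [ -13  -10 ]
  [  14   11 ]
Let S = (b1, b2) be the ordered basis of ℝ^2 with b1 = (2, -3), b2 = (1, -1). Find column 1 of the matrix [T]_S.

Column 1 of [T]_S is the S-coordinate vector of T(b1).
In standard coordinates T(b1) = A b1 = (4, -5).
Converting to S: (4, -5) = b1 + 2b2, so the coordinate vector is (1, 2).

(1, 2)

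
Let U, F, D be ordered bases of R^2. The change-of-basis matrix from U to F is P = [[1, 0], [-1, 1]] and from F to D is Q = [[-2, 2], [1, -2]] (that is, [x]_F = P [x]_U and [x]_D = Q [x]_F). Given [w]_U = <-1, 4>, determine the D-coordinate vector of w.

First [w]_F = P [w]_U = <-1, 5>.
Then [w]_D = Q [w]_F = <12, -11>.

<12, -11>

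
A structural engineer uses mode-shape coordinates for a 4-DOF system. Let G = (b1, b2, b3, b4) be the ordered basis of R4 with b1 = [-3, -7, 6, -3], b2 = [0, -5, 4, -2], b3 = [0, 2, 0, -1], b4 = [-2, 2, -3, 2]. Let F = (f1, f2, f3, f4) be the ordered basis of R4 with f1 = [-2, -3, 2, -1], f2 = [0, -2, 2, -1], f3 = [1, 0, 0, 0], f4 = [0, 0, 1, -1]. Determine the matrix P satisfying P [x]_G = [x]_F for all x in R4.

[[1, 1, 0, 0], [2, 1, -1, -1], [-1, 2, 0, -2], [0, 0, 2, -1]]

Column j of P is [bj]_F, since P maps G-coordinates to F-coordinates.
Expressing b1 in F: b1 = f1 + 2f2 - f3 + 0·f4, so column 1 of P is [1, 2, -1, 0].
Doing the same for each bj gives P = [[1, 1, 0, 0], [2, 1, -1, -1], [-1, 2, 0, -2], [0, 0, 2, -1]].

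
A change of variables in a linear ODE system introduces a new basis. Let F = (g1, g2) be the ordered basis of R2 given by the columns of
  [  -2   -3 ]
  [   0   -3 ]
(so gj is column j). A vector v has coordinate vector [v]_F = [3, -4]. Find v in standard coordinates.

[6, 12]

v = M [v]_F, where M has columns g1, g2.
Carrying out the matrix-vector product, v = [6, 12].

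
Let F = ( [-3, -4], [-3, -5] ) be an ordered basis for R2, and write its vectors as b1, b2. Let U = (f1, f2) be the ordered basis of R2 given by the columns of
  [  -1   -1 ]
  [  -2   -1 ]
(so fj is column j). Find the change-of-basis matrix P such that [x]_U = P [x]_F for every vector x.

Column j of P is [bj]_U, since P maps F-coordinates to U-coordinates.
Expressing b1 in U: b1 = f1 + 2f2, so column 1 of P is [1, 2].
Doing the same for each bj gives P = [[1, 2], [2, 1]].

[[1, 2], [2, 1]]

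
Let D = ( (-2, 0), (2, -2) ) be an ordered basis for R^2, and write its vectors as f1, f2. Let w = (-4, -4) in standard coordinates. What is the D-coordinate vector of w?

Write w = c_1 f1 + c_2 f2 and solve for the c_i.
System: -2c_1 + 2c_2 = -4, 0c_1 - 2c_2 = -4; solving gives c_1 = 4, c_2 = 2.
Check: 4f1 + 2f2 = (-4, -4).

(4, 2)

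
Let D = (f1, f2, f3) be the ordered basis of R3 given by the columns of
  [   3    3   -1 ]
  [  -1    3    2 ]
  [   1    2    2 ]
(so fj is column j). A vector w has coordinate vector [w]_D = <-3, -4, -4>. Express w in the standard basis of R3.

<-17, -17, -19>

The coordinates say w = -3f1 - 4f2 - 4f3; adding the scaled basis vectors gives <-17, -17, -19>.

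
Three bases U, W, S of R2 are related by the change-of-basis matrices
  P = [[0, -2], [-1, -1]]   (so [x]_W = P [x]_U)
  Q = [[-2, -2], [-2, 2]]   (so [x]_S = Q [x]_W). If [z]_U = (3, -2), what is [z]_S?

Composing the changes, [z]_S = Q P [z]_U.
Q P = [[2, 6], [-2, 2]]; applying this to (3, -2) gives (-6, -10).

(-6, -10)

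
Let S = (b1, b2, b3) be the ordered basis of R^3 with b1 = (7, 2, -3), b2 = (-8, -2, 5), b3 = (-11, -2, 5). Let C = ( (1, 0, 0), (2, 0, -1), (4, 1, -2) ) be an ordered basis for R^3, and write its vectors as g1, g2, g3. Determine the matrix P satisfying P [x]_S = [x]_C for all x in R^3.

[[1, 2, -1], [-1, -1, -1], [2, -2, -2]]

Let M have columns bj and N have columns gj. Then for every x, N [x]_C = x = M [x]_S, so P = N^(-1) M.
Since det N = 1, N^(-1) has integer entries; multiplying gives P = [[1, 2, -1], [-1, -1, -1], [2, -2, -2]].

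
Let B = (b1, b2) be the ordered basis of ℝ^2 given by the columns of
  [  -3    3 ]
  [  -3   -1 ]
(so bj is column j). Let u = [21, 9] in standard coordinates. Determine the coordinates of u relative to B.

Write u = c_1 b1 + c_2 b2 and solve for the c_i.
System: -3c_1 + 3c_2 = 21, -3c_1 - c_2 = 9; solving gives c_1 = -4, c_2 = 3.
Check: -4b1 + 3b2 = [21, 9].

[-4, 3]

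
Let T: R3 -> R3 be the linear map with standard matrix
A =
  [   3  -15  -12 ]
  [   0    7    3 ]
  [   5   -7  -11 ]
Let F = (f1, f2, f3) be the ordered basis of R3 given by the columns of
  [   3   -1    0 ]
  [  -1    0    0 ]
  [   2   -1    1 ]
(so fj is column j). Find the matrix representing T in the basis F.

[[1, 3, -3], [3, 0, 3], [1, 0, -2]]

Let P have columns f1, ..., f3. Then [T]_F = P^(-1) A P.
Here det P = -1, so P^(-1) is integer; computing A P first and then P^(-1)(A P) gives [[1, 3, -3], [3, 0, 3], [1, 0, -2]].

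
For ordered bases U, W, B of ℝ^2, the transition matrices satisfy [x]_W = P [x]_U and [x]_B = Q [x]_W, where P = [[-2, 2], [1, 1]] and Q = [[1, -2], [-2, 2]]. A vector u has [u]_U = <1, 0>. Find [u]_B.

Composing the changes, [u]_B = Q P [u]_U.
Q P = [[-4, 0], [6, -2]]; applying this to <1, 0> gives <-4, 6>.

<-4, 6>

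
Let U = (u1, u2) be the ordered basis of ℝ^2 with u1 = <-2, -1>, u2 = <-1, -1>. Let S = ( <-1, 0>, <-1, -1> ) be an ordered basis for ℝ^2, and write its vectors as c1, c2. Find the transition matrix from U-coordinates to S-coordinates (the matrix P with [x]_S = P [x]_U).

[[1, 0], [1, 1]]

Let M have columns uj and N have columns cj. Then for every x, N [x]_S = x = M [x]_U, so P = N^(-1) M.
Since det N = 1, N^(-1) has integer entries; multiplying gives P = [[1, 0], [1, 1]].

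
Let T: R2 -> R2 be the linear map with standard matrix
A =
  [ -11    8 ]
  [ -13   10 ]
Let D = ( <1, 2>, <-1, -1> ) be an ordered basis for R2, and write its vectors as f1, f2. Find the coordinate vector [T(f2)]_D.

<0, -3>

Compute T(f2) = A f2 = <3, 3> in standard coordinates.
Then write this in D-coordinates: solve for y in y_1 f1 + y_2 f2 = <3, 3>.
This gives y = <0, -3>, which is column 2 of [T]_D.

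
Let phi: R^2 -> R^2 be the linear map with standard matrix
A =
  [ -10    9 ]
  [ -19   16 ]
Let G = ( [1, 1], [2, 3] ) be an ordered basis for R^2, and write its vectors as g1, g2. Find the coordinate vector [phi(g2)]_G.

[1, 3]

Column 2 of [phi]_G is the G-coordinate vector of phi(g2).
In standard coordinates phi(g2) = A g2 = [7, 10].
Converting to G: [7, 10] = g1 + 3g2, so the coordinate vector is [1, 3].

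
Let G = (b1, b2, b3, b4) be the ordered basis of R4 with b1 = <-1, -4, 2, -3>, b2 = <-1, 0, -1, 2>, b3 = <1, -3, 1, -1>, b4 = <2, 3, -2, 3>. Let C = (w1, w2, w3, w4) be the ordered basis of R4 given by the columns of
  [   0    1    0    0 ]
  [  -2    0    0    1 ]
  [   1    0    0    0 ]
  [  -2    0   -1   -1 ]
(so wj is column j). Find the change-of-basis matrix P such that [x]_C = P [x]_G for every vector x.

Let M have columns bj and N have columns wj. Then for every x, N [x]_C = x = M [x]_G, so P = N^(-1) M.
Since det N = 1, N^(-1) has integer entries; multiplying gives P = [[2, -1, 1, -2], [-1, -1, 1, 2], [-1, 2, 0, 2], [0, -2, -1, -1]].

[[2, -1, 1, -2], [-1, -1, 1, 2], [-1, 2, 0, 2], [0, -2, -1, -1]]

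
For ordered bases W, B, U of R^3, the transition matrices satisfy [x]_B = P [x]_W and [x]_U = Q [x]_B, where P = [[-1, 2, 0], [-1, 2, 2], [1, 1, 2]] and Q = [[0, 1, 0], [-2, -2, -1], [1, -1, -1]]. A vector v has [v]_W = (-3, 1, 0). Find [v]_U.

Apply P to get B-coordinates (5, 5, -2), then Q to get U-coordinates.
The result is [v]_U = (5, -18, 2).

(5, -18, 2)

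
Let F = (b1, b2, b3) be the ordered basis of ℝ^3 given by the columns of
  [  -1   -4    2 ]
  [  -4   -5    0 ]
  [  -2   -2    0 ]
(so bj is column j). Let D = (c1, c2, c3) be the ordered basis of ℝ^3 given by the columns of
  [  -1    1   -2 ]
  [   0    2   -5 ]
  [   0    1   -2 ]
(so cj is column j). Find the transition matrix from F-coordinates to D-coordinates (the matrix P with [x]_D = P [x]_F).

Column j of P is [bj]_D, since P maps F-coordinates to D-coordinates.
Expressing b1 in D: b1 = -c1 - 2c2 + 0·c3, so column 1 of P is [-1, -2, 0].
Doing the same for each bj gives P = [[-1, 2, -2], [-2, 0, 0], [0, 1, 0]].

[[-1, 2, -2], [-2, 0, 0], [0, 1, 0]]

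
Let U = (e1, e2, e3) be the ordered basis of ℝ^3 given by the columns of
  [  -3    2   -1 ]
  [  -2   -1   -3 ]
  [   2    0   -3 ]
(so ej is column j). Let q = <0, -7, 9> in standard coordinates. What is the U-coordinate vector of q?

<3, 4, -1>

Write q = c_1 e1 + ... + c_3 e3 and solve for the c_i.
Row-reducing the augmented matrix [M | q] gives c = (3, 4, -1).
Check: 3e1 + 4e2 - e3 = <0, -7, 9>.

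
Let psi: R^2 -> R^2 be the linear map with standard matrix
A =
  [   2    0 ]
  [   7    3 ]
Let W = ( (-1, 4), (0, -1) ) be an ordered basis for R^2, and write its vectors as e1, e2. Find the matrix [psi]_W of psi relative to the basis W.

[[2, 0], [3, 3]]

Let P have columns e1, e2. Then [psi]_W = P^(-1) A P.
Here det P = 1, so P^(-1) is integer; computing A P first and then P^(-1)(A P) gives [[2, 0], [3, 3]].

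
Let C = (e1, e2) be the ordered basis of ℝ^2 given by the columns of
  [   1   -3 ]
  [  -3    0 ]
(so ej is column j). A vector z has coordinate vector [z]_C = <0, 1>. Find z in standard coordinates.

The coordinates say z = 0·e1 + e2; adding the scaled basis vectors gives <-3, 0>.

<-3, 0>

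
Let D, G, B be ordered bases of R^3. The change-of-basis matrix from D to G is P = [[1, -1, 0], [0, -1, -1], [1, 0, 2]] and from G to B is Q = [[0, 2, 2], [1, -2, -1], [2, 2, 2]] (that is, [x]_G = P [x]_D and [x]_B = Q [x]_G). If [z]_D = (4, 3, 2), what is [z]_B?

(6, 3, 8)

First [z]_G = P [z]_D = (1, -5, 8).
Then [z]_B = Q [z]_G = (6, 3, 8).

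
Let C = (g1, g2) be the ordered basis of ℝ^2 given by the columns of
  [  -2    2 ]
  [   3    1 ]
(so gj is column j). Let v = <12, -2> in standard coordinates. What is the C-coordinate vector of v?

[v]_C is the unique c with M c = v, where M has columns g1, g2.
System: -2c_1 + 2c_2 = 12, 3c_1 + c_2 = -2; solving gives c_1 = -2, c_2 = 4.
Check: -2g1 + 4g2 = <12, -2>.

<-2, 4>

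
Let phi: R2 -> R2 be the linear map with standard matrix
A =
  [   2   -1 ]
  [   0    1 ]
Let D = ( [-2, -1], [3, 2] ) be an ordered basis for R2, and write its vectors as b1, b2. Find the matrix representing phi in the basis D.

Let P have columns b1, b2. Then [phi]_D = P^(-1) A P.
Here det P = -1, so P^(-1) is integer; computing A P first and then P^(-1)(A P) gives [[3, -2], [1, 0]].

[[3, -2], [1, 0]]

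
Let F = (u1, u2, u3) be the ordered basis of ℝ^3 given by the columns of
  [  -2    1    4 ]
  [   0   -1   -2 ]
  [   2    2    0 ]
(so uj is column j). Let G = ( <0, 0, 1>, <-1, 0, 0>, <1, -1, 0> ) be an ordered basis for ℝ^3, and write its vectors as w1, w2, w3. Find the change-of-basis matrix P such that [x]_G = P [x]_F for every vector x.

[[2, 2, 0], [2, 0, -2], [0, 1, 2]]

Let M have columns uj and N have columns wj. Then for every x, N [x]_G = x = M [x]_F, so P = N^(-1) M.
Since det N = 1, N^(-1) has integer entries; multiplying gives P = [[2, 2, 0], [2, 0, -2], [0, 1, 2]].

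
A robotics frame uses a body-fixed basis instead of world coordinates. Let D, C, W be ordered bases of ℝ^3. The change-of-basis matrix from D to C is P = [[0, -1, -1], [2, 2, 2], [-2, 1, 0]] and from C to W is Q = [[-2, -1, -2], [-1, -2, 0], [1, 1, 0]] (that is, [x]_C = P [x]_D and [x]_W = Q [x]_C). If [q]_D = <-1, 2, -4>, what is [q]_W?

Apply P to get C-coordinates <2, -6, 4>, then Q to get W-coordinates.
The result is [q]_W = <-6, 10, -4>.

<-6, 10, -4>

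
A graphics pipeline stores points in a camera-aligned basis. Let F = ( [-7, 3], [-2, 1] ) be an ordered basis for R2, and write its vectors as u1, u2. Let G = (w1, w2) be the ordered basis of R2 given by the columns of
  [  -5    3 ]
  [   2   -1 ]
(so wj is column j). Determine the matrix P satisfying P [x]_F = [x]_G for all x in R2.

[[2, 1], [1, 1]]

Column j of P is [uj]_G, since P maps F-coordinates to G-coordinates.
Expressing u1 in G: u1 = 2w1 + w2, so column 1 of P is [2, 1].
Doing the same for each uj gives P = [[2, 1], [1, 1]].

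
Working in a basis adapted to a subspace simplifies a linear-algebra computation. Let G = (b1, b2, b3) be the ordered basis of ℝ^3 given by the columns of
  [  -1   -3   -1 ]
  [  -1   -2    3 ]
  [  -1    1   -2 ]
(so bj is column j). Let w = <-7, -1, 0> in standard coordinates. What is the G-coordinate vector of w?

[w]_G is the unique c with M c = w, where M has columns b1, ..., b3.
Solving this 3x3 system gives c = (0, 2, 1).
Check: 0·b1 + 2b2 + b3 = <-7, -1, 0>.

<0, 2, 1>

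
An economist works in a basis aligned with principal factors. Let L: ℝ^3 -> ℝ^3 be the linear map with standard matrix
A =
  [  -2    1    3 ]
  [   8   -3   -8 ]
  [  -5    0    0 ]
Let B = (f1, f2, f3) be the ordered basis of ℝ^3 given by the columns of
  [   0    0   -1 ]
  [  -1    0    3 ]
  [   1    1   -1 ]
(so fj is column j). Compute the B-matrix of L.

[[-1, -1, 3], [-1, -2, 0], [-2, -3, -2]]

With P the matrix whose columns are f1, ..., f3, [L]_B = P^(-1) A P.
Column by column: L(f1) = A f1 = (2, -5, 0); its B-coordinates (-1, -1, -2) give column 1.
Continuing for each basis vector yields [L]_B = [[-1, -1, 3], [-1, -2, 0], [-2, -3, -2]].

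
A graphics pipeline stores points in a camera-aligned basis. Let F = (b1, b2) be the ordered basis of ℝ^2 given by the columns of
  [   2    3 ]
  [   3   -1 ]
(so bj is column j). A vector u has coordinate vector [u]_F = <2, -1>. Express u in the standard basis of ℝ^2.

<1, 7>

The coordinates say u = 2b1 - b2; adding the scaled basis vectors gives <1, 7>.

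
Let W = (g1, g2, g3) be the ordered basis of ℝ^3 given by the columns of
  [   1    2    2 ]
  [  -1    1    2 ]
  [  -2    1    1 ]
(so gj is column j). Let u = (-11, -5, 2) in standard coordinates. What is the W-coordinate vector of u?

(-3, 0, -4)

Write u = c_1 g1 + ... + c_3 g3 and solve for the c_i.
Row-reducing the augmented matrix [M | u] gives c = (-3, 0, -4).
Check: -3g1 + 0·g2 - 4g3 = (-11, -5, 2).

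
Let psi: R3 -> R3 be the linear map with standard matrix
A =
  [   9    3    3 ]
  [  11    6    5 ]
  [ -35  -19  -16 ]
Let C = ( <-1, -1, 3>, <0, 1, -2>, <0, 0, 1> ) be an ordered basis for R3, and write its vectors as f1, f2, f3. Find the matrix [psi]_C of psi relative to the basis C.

Let P have columns f1, ..., f3. Then [psi]_C = P^(-1) A P.
Here det P = -1, so P^(-1) is integer; computing A P first and then P^(-1)(A P) gives [[3, 3, -3], [1, -1, 2], [-1, 2, -3]].

[[3, 3, -3], [1, -1, 2], [-1, 2, -3]]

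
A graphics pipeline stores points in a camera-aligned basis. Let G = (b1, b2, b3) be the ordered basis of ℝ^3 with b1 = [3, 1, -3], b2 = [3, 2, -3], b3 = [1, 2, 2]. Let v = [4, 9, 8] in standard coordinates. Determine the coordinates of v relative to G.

[-1, 1, 4]

Write v = c_1 b1 + ... + c_3 b3 and solve for the c_i.
Row-reducing the augmented matrix [M | v] gives c = (-1, 1, 4).
Check: -b1 + b2 + 4b3 = [4, 9, 8].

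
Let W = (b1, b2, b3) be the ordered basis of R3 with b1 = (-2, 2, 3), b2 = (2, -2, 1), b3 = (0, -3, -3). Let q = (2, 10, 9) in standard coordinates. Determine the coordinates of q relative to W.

We seek scalars with c_1 b1 + ... + c_3 b3 = q; equivalently solve M c = q where the columns of M are b1, ..., b3.
Row-reducing the augmented matrix [M | q] gives c = (-1, 0, -4).
Check: -b1 + 0·b2 - 4b3 = (2, 10, 9).

(-1, 0, -4)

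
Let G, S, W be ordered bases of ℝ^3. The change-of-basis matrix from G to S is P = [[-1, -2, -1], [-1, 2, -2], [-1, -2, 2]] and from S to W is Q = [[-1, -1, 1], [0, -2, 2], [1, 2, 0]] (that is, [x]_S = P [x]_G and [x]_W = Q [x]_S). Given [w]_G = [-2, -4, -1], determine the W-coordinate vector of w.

Apply P to get S-coordinates [11, -4, 8], then Q to get W-coordinates.
The result is [w]_W = [1, 24, 3].

[1, 24, 3]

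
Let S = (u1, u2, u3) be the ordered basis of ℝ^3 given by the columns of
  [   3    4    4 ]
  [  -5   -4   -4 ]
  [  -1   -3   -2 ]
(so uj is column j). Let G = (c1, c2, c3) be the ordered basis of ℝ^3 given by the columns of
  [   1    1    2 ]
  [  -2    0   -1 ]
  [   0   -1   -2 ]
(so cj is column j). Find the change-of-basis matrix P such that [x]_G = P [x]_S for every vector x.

[[2, 1, 2], [-1, -1, 2], [1, 2, 0]]

Let M have columns uj and N have columns cj. Then for every x, N [x]_G = x = M [x]_S, so P = N^(-1) M.
Since det N = -1, N^(-1) has integer entries; multiplying gives P = [[2, 1, 2], [-1, -1, 2], [1, 2, 0]].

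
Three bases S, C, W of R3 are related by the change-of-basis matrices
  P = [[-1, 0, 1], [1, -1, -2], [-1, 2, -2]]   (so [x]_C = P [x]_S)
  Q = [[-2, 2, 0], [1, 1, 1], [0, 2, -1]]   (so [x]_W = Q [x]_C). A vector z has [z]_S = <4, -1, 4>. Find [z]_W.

Composing the changes, [z]_W = Q P [z]_S.
Q P = [[4, -2, -6], [-1, 1, -3], [3, -4, -2]]; applying this to <4, -1, 4> gives <-6, -17, 8>.

<-6, -17, 8>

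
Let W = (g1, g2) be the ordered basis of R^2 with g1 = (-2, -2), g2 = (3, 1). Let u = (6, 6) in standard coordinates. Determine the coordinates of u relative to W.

[u]_W is the unique c with M c = u, where M has columns g1, g2.
System: -2c_1 + 3c_2 = 6, -2c_1 + c_2 = 6; solving gives c_1 = -3, c_2 = 0.
Check: -3g1 + 0·g2 = (6, 6).

(-3, 0)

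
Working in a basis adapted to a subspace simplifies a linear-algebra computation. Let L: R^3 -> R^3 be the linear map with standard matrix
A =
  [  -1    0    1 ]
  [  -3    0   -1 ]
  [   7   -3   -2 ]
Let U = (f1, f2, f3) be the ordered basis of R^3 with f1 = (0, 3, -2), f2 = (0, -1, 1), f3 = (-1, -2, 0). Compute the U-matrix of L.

With P the matrix whose columns are f1, ..., f3, [L]_U = P^(-1) A P.
Column by column: L(f1) = A f1 = (-2, 2, -5); its U-coordinates (1, -3, 2) give column 1.
Continuing for each basis vector yields [L]_U = [[1, -2, 0], [-3, -3, -1], [2, -1, -1]].

[[1, -2, 0], [-3, -3, -1], [2, -1, -1]]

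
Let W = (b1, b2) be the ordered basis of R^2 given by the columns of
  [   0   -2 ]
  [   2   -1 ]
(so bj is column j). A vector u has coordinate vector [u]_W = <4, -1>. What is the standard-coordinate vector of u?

<2, 9>

The coordinates say u = 4b1 - b2; adding the scaled basis vectors gives <2, 9>.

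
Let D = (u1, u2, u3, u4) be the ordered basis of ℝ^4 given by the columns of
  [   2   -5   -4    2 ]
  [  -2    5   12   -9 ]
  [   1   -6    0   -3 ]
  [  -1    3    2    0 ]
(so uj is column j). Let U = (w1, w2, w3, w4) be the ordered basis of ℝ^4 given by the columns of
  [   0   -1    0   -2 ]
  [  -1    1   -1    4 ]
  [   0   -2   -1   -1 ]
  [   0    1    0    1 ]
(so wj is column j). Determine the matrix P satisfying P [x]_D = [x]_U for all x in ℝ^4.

[[-2, 2, -2, 2], [0, 1, 0, 2], [0, 2, -2, 1], [-1, 2, 2, -2]]

Column j of P is [uj]_U, since P maps D-coordinates to U-coordinates.
Expressing u1 in U: u1 = -2w1 + 0·w2 + 0·w3 - w4, so column 1 of P is [-2, 0, 0, -1].
Doing the same for each uj gives P = [[-2, 2, -2, 2], [0, 1, 0, 2], [0, 2, -2, 1], [-1, 2, 2, -2]].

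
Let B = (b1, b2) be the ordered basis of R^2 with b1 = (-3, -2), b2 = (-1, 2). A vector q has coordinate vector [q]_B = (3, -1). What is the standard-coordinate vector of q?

The coordinates say q = 3b1 - b2; adding the scaled basis vectors gives (-8, -8).

(-8, -8)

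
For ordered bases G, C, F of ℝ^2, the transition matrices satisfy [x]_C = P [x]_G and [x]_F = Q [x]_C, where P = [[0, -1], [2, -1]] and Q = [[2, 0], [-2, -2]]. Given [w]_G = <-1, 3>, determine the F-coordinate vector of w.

<-6, 16>

Apply P to get C-coordinates <-3, -5>, then Q to get F-coordinates.
The result is [w]_F = <-6, 16>.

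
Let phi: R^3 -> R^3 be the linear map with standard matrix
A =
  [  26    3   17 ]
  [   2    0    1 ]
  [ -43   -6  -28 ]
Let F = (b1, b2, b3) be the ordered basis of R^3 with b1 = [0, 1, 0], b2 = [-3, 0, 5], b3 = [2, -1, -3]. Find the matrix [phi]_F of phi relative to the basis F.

With P the matrix whose columns are b1, ..., b3, [phi]_F = P^(-1) A P.
Column by column: phi(b1) = A b1 = [3, 0, -6]; its F-coordinates [-3, -3, -3] give column 1.
Continuing for each basis vector yields [phi]_F = [[-3, 1, 3], [-3, -1, 2], [-3, 2, 2]].

[[-3, 1, 3], [-3, -1, 2], [-3, 2, 2]]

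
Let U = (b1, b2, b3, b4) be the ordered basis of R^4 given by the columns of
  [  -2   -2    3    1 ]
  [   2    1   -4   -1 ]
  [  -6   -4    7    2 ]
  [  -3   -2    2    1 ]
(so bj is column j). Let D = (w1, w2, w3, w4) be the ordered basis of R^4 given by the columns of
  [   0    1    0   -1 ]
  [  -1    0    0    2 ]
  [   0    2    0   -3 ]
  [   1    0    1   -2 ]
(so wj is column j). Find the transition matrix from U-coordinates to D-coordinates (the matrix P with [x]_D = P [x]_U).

[[2, -1, 2, 1], [0, -2, 2, 1], [-1, -1, -2, 0], [2, 0, -1, 0]]

Column j of P is [bj]_D, since P maps U-coordinates to D-coordinates.
Expressing b1 in D: b1 = 2w1 + 0·w2 - w3 + 2w4, so column 1 of P is <2, 0, -1, 2>.
Doing the same for each bj gives P = [[2, -1, 2, 1], [0, -2, 2, 1], [-1, -1, -2, 0], [2, 0, -1, 0]].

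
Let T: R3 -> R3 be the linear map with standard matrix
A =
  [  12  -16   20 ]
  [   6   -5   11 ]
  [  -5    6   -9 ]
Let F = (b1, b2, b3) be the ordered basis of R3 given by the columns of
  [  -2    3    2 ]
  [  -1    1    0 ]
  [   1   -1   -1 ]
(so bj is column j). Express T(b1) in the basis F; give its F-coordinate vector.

Column 1 of [T]_F is the F-coordinate vector of T(b1).
In standard coordinates T(b1) = A b1 = [12, 4, -5].
Converting to F: [12, 4, -5] = -2b1 + 2b2 + b3, so the coordinate vector is [-2, 2, 1].

[-2, 2, 1]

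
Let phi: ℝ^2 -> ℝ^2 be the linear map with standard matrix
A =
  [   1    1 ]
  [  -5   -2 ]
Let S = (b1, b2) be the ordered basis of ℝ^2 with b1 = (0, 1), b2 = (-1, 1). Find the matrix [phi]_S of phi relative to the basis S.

[[-1, 3], [-1, 0]]

The j-th column of [phi]_S is [phi(bj)]_S.
phi(b1) = A b1 = (1, -2) = -b1 - b2, so column 1 is (-1, -1).
Repeating for b2 and assembling the columns gives [[-1, 3], [-1, 0]].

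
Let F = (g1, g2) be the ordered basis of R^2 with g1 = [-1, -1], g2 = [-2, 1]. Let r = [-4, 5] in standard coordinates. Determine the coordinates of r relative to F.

[-2, 3]

Write r = c_1 g1 + c_2 g2 and solve for the c_i.
System: -c_1 - 2c_2 = -4, -c_1 + c_2 = 5; solving gives c_1 = -2, c_2 = 3.
Check: -2g1 + 3g2 = [-4, 5].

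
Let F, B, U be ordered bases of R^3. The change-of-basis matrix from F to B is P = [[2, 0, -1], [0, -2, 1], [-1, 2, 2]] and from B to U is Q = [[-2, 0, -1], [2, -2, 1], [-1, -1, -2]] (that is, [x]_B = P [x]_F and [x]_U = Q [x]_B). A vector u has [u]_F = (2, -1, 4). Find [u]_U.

(-4, -8, -14)

Apply P to get B-coordinates (0, 6, 4), then Q to get U-coordinates.
The result is [u]_U = (-4, -8, -14).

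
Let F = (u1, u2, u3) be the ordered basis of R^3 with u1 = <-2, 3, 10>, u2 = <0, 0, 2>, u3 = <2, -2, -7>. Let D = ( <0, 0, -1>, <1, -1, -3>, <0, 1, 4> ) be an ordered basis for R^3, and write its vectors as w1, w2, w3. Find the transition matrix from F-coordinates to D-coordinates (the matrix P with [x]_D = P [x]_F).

[[0, -2, 1], [-2, 0, 2], [1, 0, 0]]

Column j of P is [uj]_D, since P maps F-coordinates to D-coordinates.
Expressing u1 in D: u1 = 0·w1 - 2w2 + w3, so column 1 of P is <0, -2, 1>.
Doing the same for each uj gives P = [[0, -2, 1], [-2, 0, 2], [1, 0, 0]].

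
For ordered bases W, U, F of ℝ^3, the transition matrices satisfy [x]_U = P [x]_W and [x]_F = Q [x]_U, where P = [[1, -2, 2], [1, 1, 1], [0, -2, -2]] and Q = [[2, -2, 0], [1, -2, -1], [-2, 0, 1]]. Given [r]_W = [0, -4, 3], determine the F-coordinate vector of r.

[30, 14, -26]

Composing the changes, [r]_F = Q P [r]_W.
Q P = [[0, -6, 2], [-1, -2, 2], [-2, 2, -6]]; applying this to [0, -4, 3] gives [30, 14, -26].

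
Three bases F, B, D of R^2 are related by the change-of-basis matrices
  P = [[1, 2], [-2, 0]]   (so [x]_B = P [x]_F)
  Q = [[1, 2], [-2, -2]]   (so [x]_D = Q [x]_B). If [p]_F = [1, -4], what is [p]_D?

Apply P to get B-coordinates [-7, -2], then Q to get D-coordinates.
The result is [p]_D = [-11, 18].

[-11, 18]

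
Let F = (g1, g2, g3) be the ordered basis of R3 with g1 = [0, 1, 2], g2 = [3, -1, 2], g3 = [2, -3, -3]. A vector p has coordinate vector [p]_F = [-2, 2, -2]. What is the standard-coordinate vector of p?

The coordinates say p = -2g1 + 2g2 - 2g3; adding the scaled basis vectors gives [2, 2, 6].

[2, 2, 6]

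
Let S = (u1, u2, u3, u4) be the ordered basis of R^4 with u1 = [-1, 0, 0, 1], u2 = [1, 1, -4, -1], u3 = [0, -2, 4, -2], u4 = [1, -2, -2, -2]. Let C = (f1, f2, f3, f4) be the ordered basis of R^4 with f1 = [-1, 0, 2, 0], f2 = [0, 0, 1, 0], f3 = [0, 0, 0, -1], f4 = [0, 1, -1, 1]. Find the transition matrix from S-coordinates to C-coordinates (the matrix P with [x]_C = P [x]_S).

Let M have columns uj and N have columns fj. Then for every x, N [x]_C = x = M [x]_S, so P = N^(-1) M.
Since det N = 1, N^(-1) has integer entries; multiplying gives P = [[1, -1, 0, -1], [-2, -1, 2, -2], [-1, 2, 0, 0], [0, 1, -2, -2]].

[[1, -1, 0, -1], [-2, -1, 2, -2], [-1, 2, 0, 0], [0, 1, -2, -2]]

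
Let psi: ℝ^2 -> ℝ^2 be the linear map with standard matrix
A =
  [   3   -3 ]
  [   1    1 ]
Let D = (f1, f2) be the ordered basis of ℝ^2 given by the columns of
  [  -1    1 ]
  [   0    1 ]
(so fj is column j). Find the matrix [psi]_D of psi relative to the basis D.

With P the matrix whose columns are f1, f2, [psi]_D = P^(-1) A P.
Column by column: psi(f1) = A f1 = [-3, -1]; its D-coordinates [2, -1] give column 1.
Continuing for each basis vector yields [psi]_D = [[2, 2], [-1, 2]].

[[2, 2], [-1, 2]]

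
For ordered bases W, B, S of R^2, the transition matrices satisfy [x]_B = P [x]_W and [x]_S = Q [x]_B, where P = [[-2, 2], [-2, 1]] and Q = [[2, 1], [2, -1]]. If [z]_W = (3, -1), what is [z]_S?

(-23, -9)

Composing the changes, [z]_S = Q P [z]_W.
Q P = [[-6, 5], [-2, 3]]; applying this to (3, -1) gives (-23, -9).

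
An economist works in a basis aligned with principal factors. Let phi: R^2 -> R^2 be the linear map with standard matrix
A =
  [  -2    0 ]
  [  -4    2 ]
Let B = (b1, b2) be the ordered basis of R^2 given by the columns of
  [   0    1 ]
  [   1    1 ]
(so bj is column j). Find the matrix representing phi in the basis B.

[[2, 0], [0, -2]]

With P the matrix whose columns are b1, b2, [phi]_B = P^(-1) A P.
Column by column: phi(b1) = A b1 = <0, 2>; its B-coordinates <2, 0> give column 1.
Continuing for each basis vector yields [phi]_B = [[2, 0], [0, -2]].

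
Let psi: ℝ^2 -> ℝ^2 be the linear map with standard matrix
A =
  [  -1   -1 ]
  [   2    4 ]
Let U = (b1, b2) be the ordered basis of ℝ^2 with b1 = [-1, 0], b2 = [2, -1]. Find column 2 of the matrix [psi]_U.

[1, 0]

Compute psi(b2) = A b2 = [-1, 0] in standard coordinates.
Then write this in U-coordinates: solve for y in y_1 b1 + y_2 b2 = [-1, 0].
This gives y = [1, 0], which is column 2 of [psi]_U.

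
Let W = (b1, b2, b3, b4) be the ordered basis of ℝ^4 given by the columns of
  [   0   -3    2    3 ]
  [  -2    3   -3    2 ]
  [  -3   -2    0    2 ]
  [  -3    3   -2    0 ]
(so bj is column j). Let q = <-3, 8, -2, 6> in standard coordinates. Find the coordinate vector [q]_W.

Write q = c_1 b1 + ... + c_4 b4 and solve for the c_i.
Gaussian elimination on [M | q] yields c = (0, 2, 0, 1).
Check: 0·b1 + 2b2 + 0·b3 + b4 = <-3, 8, -2, 6>.

<0, 2, 0, 1>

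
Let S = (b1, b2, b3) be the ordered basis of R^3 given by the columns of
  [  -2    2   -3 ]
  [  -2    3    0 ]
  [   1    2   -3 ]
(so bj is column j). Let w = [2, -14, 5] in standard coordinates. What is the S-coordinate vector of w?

Write w = c_1 b1 + ... + c_3 b3 and solve for the c_i.
Solving this 3x3 system gives c = (1, -4, -4).
Check: b1 - 4b2 - 4b3 = [2, -14, 5].

[1, -4, -4]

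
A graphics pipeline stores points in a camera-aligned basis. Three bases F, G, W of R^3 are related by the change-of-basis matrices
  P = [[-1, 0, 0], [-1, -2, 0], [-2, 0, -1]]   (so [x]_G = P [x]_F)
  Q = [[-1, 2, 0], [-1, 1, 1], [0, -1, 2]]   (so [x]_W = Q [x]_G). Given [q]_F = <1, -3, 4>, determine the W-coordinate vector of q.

Apply P to get G-coordinates <-1, 5, -6>, then Q to get W-coordinates.
The result is [q]_W = <11, 0, -17>.

<11, 0, -17>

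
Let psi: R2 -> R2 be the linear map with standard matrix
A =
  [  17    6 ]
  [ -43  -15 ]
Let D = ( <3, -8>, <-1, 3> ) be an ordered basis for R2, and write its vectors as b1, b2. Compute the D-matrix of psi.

[[0, 1], [-3, 2]]

The j-th column of [psi]_D is [psi(bj)]_D.
psi(b1) = A b1 = <3, -9> = 0·b1 - 3b2, so column 1 is <0, -3>.
Repeating for b2 and assembling the columns gives [[0, 1], [-3, 2]].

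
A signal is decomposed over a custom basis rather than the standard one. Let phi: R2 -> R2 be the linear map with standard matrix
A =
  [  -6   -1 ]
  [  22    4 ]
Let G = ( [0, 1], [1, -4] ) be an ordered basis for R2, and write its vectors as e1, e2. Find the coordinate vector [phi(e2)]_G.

Column 2 of [phi]_G is the G-coordinate vector of phi(e2).
In standard coordinates phi(e2) = A e2 = [-2, 6].
Converting to G: [-2, 6] = -2e1 - 2e2, so the coordinate vector is [-2, -2].

[-2, -2]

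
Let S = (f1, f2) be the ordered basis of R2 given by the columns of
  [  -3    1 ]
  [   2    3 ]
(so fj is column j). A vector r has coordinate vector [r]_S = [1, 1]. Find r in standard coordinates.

[-2, 5]

r = M [r]_S, where M has columns f1, f2.
Carrying out the matrix-vector product, r = [-2, 5].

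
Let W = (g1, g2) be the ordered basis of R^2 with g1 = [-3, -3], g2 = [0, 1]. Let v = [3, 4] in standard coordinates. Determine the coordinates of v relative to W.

[-1, 1]

Write v = c_1 g1 + c_2 g2 and solve for the c_i.
System: -3c_1 + 0c_2 = 3, -3c_1 + c_2 = 4; solving gives c_1 = -1, c_2 = 1.
Check: -g1 + g2 = [3, 4].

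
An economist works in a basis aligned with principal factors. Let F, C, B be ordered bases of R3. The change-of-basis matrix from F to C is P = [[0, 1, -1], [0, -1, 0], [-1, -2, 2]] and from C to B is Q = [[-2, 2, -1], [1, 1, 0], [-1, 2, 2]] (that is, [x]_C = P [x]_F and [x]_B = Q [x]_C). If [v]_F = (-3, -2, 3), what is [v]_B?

Composing the changes, [v]_B = Q P [v]_F.
Q P = [[1, -2, 0], [0, 0, -1], [-2, -7, 5]]; applying this to (-3, -2, 3) gives (1, -3, 35).

(1, -3, 35)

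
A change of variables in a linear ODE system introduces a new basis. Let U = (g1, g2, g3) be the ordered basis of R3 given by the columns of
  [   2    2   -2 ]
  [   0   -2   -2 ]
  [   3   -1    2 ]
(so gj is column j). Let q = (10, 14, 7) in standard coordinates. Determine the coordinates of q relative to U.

(4, -3, -4)

[q]_U is the unique c with M c = q, where M has columns g1, ..., g3.
Solving this 3x3 system gives c = (4, -3, -4).
Check: 4g1 - 3g2 - 4g3 = (10, 14, 7).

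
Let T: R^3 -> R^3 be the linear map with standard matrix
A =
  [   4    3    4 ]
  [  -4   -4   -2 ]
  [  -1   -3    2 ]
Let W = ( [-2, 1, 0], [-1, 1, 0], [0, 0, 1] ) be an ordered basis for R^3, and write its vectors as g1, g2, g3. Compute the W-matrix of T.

[[1, 1, -2], [3, -1, 0], [-1, -2, 2]]

With P the matrix whose columns are g1, ..., g3, [T]_W = P^(-1) A P.
Column by column: T(g1) = A g1 = [-5, 4, -1]; its W-coordinates [1, 3, -1] give column 1.
Continuing for each basis vector yields [T]_W = [[1, 1, -2], [3, -1, 0], [-1, -2, 2]].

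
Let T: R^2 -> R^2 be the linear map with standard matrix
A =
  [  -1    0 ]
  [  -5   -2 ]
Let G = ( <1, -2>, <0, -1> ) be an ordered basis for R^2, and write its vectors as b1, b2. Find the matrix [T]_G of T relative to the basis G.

[[-1, 0], [3, -2]]

Let P have columns b1, b2. Then [T]_G = P^(-1) A P.
Here det P = -1, so P^(-1) is integer; computing A P first and then P^(-1)(A P) gives [[-1, 0], [3, -2]].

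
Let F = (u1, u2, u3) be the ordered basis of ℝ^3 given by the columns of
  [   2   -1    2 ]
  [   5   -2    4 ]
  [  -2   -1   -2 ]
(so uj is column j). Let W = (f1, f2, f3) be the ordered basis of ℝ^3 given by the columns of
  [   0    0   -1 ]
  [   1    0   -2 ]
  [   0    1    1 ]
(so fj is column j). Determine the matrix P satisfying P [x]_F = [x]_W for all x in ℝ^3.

[[1, 0, 0], [0, -2, 0], [-2, 1, -2]]

Let M have columns uj and N have columns fj. Then for every x, N [x]_W = x = M [x]_F, so P = N^(-1) M.
Since det N = -1, N^(-1) has integer entries; multiplying gives P = [[1, 0, 0], [0, -2, 0], [-2, 1, -2]].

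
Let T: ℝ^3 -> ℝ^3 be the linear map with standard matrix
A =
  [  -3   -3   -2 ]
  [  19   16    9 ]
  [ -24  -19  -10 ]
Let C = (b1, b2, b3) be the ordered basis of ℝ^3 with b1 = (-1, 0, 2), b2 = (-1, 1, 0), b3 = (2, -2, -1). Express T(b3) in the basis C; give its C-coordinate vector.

Column 3 of [T]_C is the C-coordinate vector of T(b3).
In standard coordinates T(b3) = A b3 = (2, -3, 0).
Converting to C: (2, -3, 0) = b1 + b2 + 2b3, so the coordinate vector is (1, 1, 2).

(1, 1, 2)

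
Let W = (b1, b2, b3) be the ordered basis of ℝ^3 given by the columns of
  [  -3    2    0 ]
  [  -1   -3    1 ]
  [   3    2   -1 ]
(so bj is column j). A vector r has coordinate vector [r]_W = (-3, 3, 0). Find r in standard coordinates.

r = M [r]_W, where M has columns b1, ..., b3.
Carrying out the matrix-vector product, r = (15, -6, -3).

(15, -6, -3)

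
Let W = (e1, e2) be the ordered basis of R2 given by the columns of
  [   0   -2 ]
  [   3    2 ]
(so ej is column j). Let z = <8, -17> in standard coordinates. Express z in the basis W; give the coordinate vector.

<-3, -4>

Write z = c_1 e1 + c_2 e2 and solve for the c_i.
System: 0c_1 - 2c_2 = 8, 3c_1 + 2c_2 = -17; solving gives c_1 = -3, c_2 = -4.
Check: -3e1 - 4e2 = <8, -17>.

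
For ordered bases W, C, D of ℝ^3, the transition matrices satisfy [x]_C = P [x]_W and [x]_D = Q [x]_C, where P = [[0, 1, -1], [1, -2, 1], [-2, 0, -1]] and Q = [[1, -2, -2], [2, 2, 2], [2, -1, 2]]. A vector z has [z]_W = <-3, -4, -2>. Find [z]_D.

<-24, 18, 9>

Apply P to get C-coordinates <-2, 3, 8>, then Q to get D-coordinates.
The result is [z]_D = <-24, 18, 9>.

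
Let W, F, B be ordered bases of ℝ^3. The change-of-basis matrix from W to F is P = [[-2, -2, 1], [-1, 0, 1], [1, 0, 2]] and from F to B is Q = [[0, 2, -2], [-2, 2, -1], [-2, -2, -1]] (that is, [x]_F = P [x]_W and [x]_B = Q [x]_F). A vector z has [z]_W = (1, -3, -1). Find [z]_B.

(-2, -9, -1)

Apply P to get F-coordinates (3, -2, -1), then Q to get B-coordinates.
The result is [z]_B = (-2, -9, -1).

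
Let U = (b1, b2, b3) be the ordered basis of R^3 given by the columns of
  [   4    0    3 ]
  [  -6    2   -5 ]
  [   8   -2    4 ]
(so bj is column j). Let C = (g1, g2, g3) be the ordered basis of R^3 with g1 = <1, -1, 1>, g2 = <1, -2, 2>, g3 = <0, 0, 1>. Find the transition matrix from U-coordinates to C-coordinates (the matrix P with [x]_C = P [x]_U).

[[2, 2, 1], [2, -2, 2], [2, 0, -1]]

Take x = bj: its U-coordinates are the j-th standard unit vector, so P e_j — column j of P — equals [bj]_C.
b1 = 2g1 + 2g2 + 2g3, giving column 1 = <2, 2, 2>; repeating for each j gives P = [[2, 2, 1], [2, -2, 2], [2, 0, -1]].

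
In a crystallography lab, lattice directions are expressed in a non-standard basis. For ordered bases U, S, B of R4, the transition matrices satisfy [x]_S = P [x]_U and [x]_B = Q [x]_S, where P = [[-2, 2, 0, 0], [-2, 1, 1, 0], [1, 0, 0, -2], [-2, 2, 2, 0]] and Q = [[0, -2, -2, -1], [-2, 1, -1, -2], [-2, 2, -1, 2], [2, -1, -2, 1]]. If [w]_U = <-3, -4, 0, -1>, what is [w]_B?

<0, 11, 5, -6>

Apply P to get S-coordinates <-2, 2, -1, -2>, then Q to get B-coordinates.
The result is [w]_B = <0, 11, 5, -6>.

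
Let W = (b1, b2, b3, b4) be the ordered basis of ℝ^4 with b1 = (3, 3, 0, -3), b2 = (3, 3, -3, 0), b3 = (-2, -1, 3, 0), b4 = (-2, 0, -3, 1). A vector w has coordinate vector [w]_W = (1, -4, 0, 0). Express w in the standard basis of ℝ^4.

By definition w = b1 - 4b2 + 0·b3 + 0·b4.
Summing componentwise gives (-9, -9, 12, -3).

(-9, -9, 12, -3)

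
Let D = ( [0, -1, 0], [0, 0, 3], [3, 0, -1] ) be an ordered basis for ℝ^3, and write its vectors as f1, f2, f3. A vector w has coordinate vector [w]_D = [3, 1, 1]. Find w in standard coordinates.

w = M [w]_D, where M has columns f1, ..., f3.
Carrying out the matrix-vector product, w = [3, -3, 2].

[3, -3, 2]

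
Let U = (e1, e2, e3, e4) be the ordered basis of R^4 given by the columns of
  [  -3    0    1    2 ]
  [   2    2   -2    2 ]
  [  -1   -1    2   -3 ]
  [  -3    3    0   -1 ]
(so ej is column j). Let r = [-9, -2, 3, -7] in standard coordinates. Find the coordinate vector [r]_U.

[1, -2, -2, -2]

[r]_U is the unique c with M c = r, where M has columns e1, ..., e4.
Gaussian elimination on [M | r] yields c = (1, -2, -2, -2).
Check: e1 - 2e2 - 2e3 - 2e4 = [-9, -2, 3, -7].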